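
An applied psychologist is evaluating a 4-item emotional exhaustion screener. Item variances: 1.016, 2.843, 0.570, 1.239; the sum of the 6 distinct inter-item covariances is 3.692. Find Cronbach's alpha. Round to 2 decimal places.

Cronbach's alpha = 0.75

ΣVar(i) = 1.016 + 2.843 + 0.570 + 1.239 = 5.668
Sum of distinct covariances = 3.692
σ²_T = ΣVar(i) + 2·Σcov = 5.668 + 2 × 3.692 = 13.052
α = (4/3)·(1 − 5.668/13.052) = 0.75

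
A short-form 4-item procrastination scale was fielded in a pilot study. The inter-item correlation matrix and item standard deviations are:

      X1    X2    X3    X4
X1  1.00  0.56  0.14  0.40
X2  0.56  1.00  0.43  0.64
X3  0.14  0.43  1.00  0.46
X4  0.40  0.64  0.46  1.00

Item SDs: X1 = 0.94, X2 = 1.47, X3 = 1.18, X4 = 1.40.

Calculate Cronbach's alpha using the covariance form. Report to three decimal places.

Σσ²ᵢ = 0.94² + 1.47² + 1.18² + 1.40² = 6.3969
Covariances σ_ij = r_ij · s_i · s_j:
  σ(X1,X2) = 0.56 × 0.94 × 1.47 = 0.7738
  σ(X1,X3) = 0.14 × 0.94 × 1.18 = 0.1553
  σ(X1,X4) = 0.40 × 0.94 × 1.40 = 0.5264
  σ(X2,X3) = 0.43 × 1.47 × 1.18 = 0.7459
  σ(X2,X4) = 0.64 × 1.47 × 1.40 = 1.3171
  σ(X3,X4) = 0.46 × 1.18 × 1.40 = 0.7599
σ²_T = Σσ²ᵢ + 2·Σσ_ij = 6.3969 + 2 × 4.2784 = 14.9537
α = (4/3)·(1 − 6.3969/14.9537) = 0.763

Cronbach's alpha = 0.763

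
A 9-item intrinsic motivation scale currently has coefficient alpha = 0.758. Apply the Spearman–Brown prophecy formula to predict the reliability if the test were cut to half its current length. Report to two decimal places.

Length factor m = 1/2
α' = m·α / (1 − (1−m)·α)
   = 1/2 × 0.758 / (1 − (1 − 1/2) × 0.758)
   = 0.3790 / 0.6210 = 0.61

predicted reliability = 0.61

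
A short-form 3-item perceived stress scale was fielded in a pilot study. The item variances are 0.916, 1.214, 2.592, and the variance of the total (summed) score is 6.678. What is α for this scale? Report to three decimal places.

sum of item variances = 0.916 + 1.214 + 2.592 = 4.722
α = (k/(k−1))·(1 − sum of item variances/σ²_T) = (3/2)·(1 − 4.722/6.678) = 0.439

α = 0.439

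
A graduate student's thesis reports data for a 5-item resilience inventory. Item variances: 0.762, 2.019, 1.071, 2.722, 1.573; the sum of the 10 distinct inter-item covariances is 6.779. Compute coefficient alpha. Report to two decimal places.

coefficient alpha = 0.78

Σσᵢ² = 0.762 + 2.019 + 1.071 + 2.722 + 1.573 = 8.147
Sum of distinct covariances = 6.779
σ²_T = Σσᵢ² + 2·Σcov = 8.147 + 2 × 6.779 = 21.705
α = (5/4)·(1 − 8.147/21.705) = 0.78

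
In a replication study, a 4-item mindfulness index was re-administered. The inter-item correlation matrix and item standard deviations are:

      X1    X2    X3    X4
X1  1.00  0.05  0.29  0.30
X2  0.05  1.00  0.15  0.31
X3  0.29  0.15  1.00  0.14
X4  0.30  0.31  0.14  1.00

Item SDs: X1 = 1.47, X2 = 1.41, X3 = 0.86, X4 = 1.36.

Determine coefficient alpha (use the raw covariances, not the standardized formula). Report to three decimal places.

Σσ²ᵢ = 1.47² + 1.41² + 0.86² + 1.36² = 6.7382
Covariances σ_ij = r_ij · s_i · s_j:
  σ(X1,X2) = 0.05 × 1.47 × 1.41 = 0.1036
  σ(X1,X3) = 0.29 × 1.47 × 0.86 = 0.3666
  σ(X1,X4) = 0.30 × 1.47 × 1.36 = 0.5998
  σ(X2,X3) = 0.15 × 1.41 × 0.86 = 0.1819
  σ(X2,X4) = 0.31 × 1.41 × 1.36 = 0.5945
  σ(X3,X4) = 0.14 × 0.86 × 1.36 = 0.1637
σ²_T = Σσ²ᵢ + 2·Σσ_ij = 6.7382 + 2 × 2.0101 = 10.7584
α = (4/3)·(1 − 6.7382/10.7584) = 0.498

α = 0.498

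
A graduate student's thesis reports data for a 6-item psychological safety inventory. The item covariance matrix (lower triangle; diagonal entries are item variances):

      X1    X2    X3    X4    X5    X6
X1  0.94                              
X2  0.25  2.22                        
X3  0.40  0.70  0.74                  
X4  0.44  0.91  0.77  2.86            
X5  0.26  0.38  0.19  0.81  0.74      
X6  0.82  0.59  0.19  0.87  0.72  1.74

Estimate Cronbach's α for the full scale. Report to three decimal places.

Σσ²ᵢ = 0.94 + 2.22 + 0.74 + 2.86 + 0.74 + 1.74 = 9.24
Σ_{i<j} σ_ij = 8.30
σ²_total = 9.24 + 2 × 8.30 = 25.84
α = (k/(k−1))·(1 − Σσ²ᵢ/σ²_total) = (6/5)·(1 − 9.24/25.84) = 0.771

Cronbach's α = 0.771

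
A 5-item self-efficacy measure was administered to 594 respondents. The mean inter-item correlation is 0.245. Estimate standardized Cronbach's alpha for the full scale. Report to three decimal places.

Standardized α = k·r̄ / (1 + (k−1)·r̄) = 5 × 0.245 / (1 + 4 × 0.245)
  = 1.2250 / 1.9800 = 0.619

α = 0.619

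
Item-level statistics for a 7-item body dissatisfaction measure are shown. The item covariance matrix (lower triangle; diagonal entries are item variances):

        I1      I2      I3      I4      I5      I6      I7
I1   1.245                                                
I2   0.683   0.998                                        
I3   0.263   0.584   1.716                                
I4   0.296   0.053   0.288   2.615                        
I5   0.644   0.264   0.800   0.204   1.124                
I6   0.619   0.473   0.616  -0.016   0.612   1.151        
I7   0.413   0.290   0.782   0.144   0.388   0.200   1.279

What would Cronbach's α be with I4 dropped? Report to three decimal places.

Cronbach's α = 0.804

Remaining items: I1, I2, I3, I5, I6, I7 (k = 6).
Σσᵢ² = 1.245 + 0.998 + 1.716 + 1.124 + 1.151 + 1.279 = 7.513
σ²_total = 7.513 + 2 × 7.631 = 22.775
α (item deleted) = (6/5)·(1 − 7.513/22.775) = 0.804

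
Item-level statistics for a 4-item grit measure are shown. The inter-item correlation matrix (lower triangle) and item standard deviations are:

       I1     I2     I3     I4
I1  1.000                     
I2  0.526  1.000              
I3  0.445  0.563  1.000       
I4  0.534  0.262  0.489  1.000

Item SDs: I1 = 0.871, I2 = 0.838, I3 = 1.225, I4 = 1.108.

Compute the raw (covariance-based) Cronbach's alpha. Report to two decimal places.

Σσ²ᵢ = 0.871² + 0.838² + 1.225² + 1.108² = 4.1892
Covariances σ_ij = r_ij · s_i · s_j:
  σ(I1,I2) = 0.526 × 0.871 × 0.838 = 0.3839
  σ(I1,I3) = 0.445 × 0.871 × 1.225 = 0.4748
  σ(I1,I4) = 0.534 × 0.871 × 1.108 = 0.5153
  σ(I2,I3) = 0.563 × 0.838 × 1.225 = 0.5779
  σ(I2,I4) = 0.262 × 0.838 × 1.108 = 0.2433
  σ(I3,I4) = 0.489 × 1.225 × 1.108 = 0.6637
σ²_T = Σσ²ᵢ + 2·Σσ_ij = 4.1892 + 2 × 2.8589 = 9.9070
α = (4/3)·(1 − 4.1892/9.9070) = 0.77

Cronbach's alpha = 0.77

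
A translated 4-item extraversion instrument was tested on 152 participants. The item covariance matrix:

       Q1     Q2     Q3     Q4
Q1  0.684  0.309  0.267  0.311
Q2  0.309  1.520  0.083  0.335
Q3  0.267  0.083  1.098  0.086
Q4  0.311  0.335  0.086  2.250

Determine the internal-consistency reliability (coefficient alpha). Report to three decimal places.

Σσ²ᵢ = 0.684 + 1.520 + 1.098 + 2.250 = 5.552
Sum of off-diagonal covariances = 1.391
Var(T) = 5.552 + 2 × 1.391 = 8.334
α = (k/(k−1))·(1 − Σσ²ᵢ/Var(T)) = (4/3)·(1 − 5.552/8.334) = 0.445

α = 0.445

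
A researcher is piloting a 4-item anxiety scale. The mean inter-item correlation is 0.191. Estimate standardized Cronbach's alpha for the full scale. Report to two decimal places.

Standardized α = k·r̄ / (1 + (k−1)·r̄) = 4 × 0.191 / (1 + 3 × 0.191)
  = 0.7640 / 1.5730 = 0.49

standardized Cronbach's alpha = 0.49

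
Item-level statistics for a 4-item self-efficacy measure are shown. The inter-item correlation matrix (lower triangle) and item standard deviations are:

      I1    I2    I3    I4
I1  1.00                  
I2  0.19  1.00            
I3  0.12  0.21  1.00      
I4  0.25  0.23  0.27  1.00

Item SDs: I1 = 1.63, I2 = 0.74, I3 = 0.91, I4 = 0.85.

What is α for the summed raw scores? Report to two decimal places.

Σσ²ᵢ = 1.63² + 0.74² + 0.91² + 0.85² = 4.7551
Covariances σ_ij = r_ij · s_i · s_j:
  σ(I1,I2) = 0.19 × 1.63 × 0.74 = 0.2292
  σ(I1,I3) = 0.12 × 1.63 × 0.91 = 0.1780
  σ(I1,I4) = 0.25 × 1.63 × 0.85 = 0.3464
  σ(I2,I3) = 0.21 × 0.74 × 0.91 = 0.1414
  σ(I2,I4) = 0.23 × 0.74 × 0.85 = 0.1447
  σ(I3,I4) = 0.27 × 0.91 × 0.85 = 0.2088
σ²_T = Σσ²ᵢ + 2·Σσ_ij = 4.7551 + 2 × 1.2485 = 7.2521
α = (4/3)·(1 − 4.7551/7.2521) = 0.46

α = 0.46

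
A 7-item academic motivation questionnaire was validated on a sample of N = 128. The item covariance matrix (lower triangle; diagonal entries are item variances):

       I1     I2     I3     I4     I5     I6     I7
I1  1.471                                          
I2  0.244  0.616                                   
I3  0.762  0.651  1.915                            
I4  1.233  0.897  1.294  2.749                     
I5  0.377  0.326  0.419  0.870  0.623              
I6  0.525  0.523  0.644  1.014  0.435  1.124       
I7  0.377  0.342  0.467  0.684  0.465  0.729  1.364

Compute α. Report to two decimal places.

α = 0.85

sum of item variances = 1.471 + 0.616 + 1.915 + 2.749 + 0.623 + 1.124 + 1.364 = 9.862
Sum of the distinct covariances = 13.278
σ²_T = 9.862 + 2 × 13.278 = 36.418
α = (k/(k−1))·(1 − sum of item variances/σ²_T) = (7/6)·(1 − 9.862/36.418) = 0.85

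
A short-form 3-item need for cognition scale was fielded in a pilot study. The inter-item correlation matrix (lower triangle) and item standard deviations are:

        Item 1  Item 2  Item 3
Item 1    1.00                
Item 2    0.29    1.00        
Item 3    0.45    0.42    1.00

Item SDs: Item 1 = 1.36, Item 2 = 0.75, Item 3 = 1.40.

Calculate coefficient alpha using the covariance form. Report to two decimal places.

Σσ²ᵢ = 1.36² + 0.75² + 1.40² = 4.3721
Covariances σ_ij = r_ij · s_i · s_j:
  σ(Item 1,Item 2) = 0.29 × 1.36 × 0.75 = 0.2958
  σ(Item 1,Item 3) = 0.45 × 1.36 × 1.40 = 0.8568
  σ(Item 2,Item 3) = 0.42 × 0.75 × 1.40 = 0.4410
σ²_T = Σσ²ᵢ + 2·Σσ_ij = 4.3721 + 2 × 1.5936 = 7.5593
α = (3/2)·(1 − 4.3721/7.5593) = 0.63

α = 0.63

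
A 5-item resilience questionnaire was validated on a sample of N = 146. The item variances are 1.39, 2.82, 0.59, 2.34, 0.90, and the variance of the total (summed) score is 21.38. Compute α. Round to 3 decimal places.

Σσ²ᵢ = 1.39 + 2.82 + 0.59 + 2.34 + 0.90 = 8.04
α = (k/(k−1))·(1 − Σσ²ᵢ/σ²_T) = (5/4)·(1 − 8.04/21.38) = 0.780

α = 0.780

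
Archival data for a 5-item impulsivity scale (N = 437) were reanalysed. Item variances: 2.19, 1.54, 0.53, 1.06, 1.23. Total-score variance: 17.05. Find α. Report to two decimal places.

sum of item variances = 2.19 + 1.54 + 0.53 + 1.06 + 1.23 = 6.55
α = (k/(k−1))·(1 − sum of item variances/total variance) = (5/4)·(1 − 6.55/17.05) = 0.77

α = 0.77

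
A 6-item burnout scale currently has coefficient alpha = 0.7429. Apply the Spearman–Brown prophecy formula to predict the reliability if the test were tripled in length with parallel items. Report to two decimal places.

predicted reliability = 0.90

Length factor m = 3
α' = m·α / (1 + (m−1)·α)
   = 3 × 0.7429 / (1 + (3 − 1) × 0.7429)
   = 2.2287 / 2.4858 = 0.90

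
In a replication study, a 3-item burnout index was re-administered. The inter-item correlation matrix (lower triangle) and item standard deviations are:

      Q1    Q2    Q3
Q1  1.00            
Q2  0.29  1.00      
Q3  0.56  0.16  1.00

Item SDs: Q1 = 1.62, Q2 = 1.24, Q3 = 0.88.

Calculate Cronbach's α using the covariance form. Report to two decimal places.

Σσ²ᵢ = 1.62² + 1.24² + 0.88² = 4.9364
Covariances σ_ij = r_ij · s_i · s_j:
  σ(Q1,Q2) = 0.29 × 1.62 × 1.24 = 0.5826
  σ(Q1,Q3) = 0.56 × 1.62 × 0.88 = 0.7983
  σ(Q2,Q3) = 0.16 × 1.24 × 0.88 = 0.1746
σ²_T = Σσ²ᵢ + 2·Σσ_ij = 4.9364 + 2 × 1.5555 = 8.0474
α = (3/2)·(1 − 4.9364/8.0474) = 0.58

α = 0.58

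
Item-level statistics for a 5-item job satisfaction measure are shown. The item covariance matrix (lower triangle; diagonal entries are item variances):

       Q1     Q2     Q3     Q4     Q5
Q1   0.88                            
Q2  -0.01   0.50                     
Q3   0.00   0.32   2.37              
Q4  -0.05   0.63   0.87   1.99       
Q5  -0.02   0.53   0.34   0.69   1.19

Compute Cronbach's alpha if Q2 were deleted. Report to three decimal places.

Remaining items: Q1, Q3, Q4, Q5 (k = 4).
sum of item variances = 0.88 + 2.37 + 1.99 + 1.19 = 6.43
σ²_T = 6.43 + 2 × 1.83 = 10.09
α (item deleted) = (4/3)·(1 − 6.43/10.09) = 0.484

α = 0.484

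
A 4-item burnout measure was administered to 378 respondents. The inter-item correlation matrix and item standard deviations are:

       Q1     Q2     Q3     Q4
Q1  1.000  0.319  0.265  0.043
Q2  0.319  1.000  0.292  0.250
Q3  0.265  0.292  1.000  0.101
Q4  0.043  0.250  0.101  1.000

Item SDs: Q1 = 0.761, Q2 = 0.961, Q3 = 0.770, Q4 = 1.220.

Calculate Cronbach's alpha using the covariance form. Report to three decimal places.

Σσ²ᵢ = 0.761² + 0.961² + 0.770² + 1.220² = 3.5839
Covariances σ_ij = r_ij · s_i · s_j:
  σ(Q1,Q2) = 0.319 × 0.761 × 0.961 = 0.2333
  σ(Q1,Q3) = 0.265 × 0.761 × 0.770 = 0.1553
  σ(Q1,Q4) = 0.043 × 0.761 × 1.220 = 0.0399
  σ(Q2,Q3) = 0.292 × 0.961 × 0.770 = 0.2161
  σ(Q2,Q4) = 0.250 × 0.961 × 1.220 = 0.2931
  σ(Q3,Q4) = 0.101 × 0.770 × 1.220 = 0.0949
σ²_T = Σσ²ᵢ + 2·Σσ_ij = 3.5839 + 2 × 1.0326 = 5.6491
α = (4/3)·(1 − 3.5839/5.6491) = 0.487

α = 0.487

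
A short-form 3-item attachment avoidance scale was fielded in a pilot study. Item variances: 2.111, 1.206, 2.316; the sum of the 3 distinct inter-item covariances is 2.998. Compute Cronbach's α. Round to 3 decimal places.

α = 0.773

Σσ²ᵢ = 2.111 + 1.206 + 2.316 = 5.633
Sum of distinct covariances = 2.998
Var(T) = Σσ²ᵢ + 2·Σcov = 5.633 + 2 × 2.998 = 11.629
α = (3/2)·(1 − 5.633/11.629) = 0.773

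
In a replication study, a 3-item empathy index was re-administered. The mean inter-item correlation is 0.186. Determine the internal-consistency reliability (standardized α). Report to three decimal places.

standardized α = 0.407

Standardized α = k·r̄ / (1 + (k−1)·r̄) = 3 × 0.186 / (1 + 2 × 0.186)
  = 0.5580 / 1.3720 = 0.407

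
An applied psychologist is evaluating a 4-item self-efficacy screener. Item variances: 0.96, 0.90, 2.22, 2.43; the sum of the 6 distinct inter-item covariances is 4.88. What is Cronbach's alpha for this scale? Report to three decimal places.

sum of item variances = 0.96 + 0.90 + 2.22 + 2.43 = 6.51
Sum of distinct covariances = 4.88
total variance = sum of item variances + 2·Σcov = 6.51 + 2 × 4.88 = 16.27
α = (4/3)·(1 − 6.51/16.27) = 0.800

α = 0.800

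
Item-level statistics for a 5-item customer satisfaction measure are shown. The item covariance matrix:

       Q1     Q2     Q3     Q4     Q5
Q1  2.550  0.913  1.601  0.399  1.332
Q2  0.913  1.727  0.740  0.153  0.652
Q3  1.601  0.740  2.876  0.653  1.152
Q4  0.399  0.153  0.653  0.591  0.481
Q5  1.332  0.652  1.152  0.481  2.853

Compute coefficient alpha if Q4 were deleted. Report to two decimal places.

coefficient alpha = 0.75

Remaining items: Q1, Q2, Q3, Q5 (k = 4).
Σσ²ᵢ = 2.550 + 1.727 + 2.876 + 2.853 = 10.006
σ²_total = 10.006 + 2 × 6.390 = 22.786
α (item deleted) = (4/3)·(1 − 10.006/22.786) = 0.75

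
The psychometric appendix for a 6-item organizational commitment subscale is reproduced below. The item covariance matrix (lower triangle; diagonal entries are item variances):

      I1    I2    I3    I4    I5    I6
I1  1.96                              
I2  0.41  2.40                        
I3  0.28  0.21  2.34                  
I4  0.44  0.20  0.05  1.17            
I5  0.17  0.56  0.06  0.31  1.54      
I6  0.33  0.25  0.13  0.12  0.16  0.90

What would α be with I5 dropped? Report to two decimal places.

α = 0.44

Remaining items: I1, I2, I3, I4, I6 (k = 5).
sum of item variances = 1.96 + 2.40 + 2.34 + 1.17 + 0.90 = 8.77
σ²_total = 8.77 + 2 × 2.42 = 13.61
α (item deleted) = (5/4)·(1 − 8.77/13.61) = 0.44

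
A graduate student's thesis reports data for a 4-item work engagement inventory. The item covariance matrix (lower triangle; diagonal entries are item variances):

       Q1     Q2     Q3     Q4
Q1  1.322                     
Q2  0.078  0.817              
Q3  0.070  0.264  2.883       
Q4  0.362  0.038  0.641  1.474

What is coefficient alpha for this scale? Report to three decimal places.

Σσᵢ² = 1.322 + 0.817 + 2.883 + 1.474 = 6.496
Sum of the distinct covariances = 1.453
σ²_total = 6.496 + 2 × 1.453 = 9.402
α = (k/(k−1))·(1 − Σσᵢ²/σ²_total) = (4/3)·(1 − 6.496/9.402) = 0.412

α = 0.412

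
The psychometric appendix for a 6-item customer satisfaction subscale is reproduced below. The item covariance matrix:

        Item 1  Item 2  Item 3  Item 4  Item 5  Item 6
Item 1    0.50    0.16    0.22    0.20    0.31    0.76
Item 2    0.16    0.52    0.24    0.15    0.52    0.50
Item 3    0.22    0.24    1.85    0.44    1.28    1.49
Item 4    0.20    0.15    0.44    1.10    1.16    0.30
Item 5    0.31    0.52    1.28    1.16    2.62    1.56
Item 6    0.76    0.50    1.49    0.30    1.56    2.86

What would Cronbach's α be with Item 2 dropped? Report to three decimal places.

α = 0.792

Remaining items: Item 1, Item 3, Item 4, Item 5, Item 6 (k = 5).
Σσ²ᵢ = 0.50 + 1.85 + 1.10 + 2.62 + 2.86 = 8.93
σ²_total = 8.93 + 2 × 7.72 = 24.37
α (item deleted) = (5/4)·(1 − 8.93/24.37) = 0.792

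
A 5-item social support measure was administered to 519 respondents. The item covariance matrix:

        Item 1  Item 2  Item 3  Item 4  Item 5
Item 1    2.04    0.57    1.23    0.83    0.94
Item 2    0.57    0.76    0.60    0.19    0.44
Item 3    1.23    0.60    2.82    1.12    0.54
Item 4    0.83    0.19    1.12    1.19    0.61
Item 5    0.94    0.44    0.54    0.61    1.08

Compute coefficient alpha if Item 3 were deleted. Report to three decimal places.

Remaining items: Item 1, Item 2, Item 4, Item 5 (k = 4).
sum of item variances = 2.04 + 0.76 + 1.19 + 1.08 = 5.07
σ²_T = 5.07 + 2 × 3.58 = 12.23
α (item deleted) = (4/3)·(1 − 5.07/12.23) = 0.781

coefficient alpha = 0.781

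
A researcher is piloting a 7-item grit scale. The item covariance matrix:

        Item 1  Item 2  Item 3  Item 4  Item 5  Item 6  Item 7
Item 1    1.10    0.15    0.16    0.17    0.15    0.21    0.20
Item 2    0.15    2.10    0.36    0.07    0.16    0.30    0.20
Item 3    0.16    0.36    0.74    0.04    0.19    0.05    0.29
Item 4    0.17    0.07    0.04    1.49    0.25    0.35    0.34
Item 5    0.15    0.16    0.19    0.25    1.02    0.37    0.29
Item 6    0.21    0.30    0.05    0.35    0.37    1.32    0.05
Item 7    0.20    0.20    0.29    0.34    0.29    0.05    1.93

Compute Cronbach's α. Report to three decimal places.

Σσ²ᵢ = 1.10 + 2.10 + 0.74 + 1.49 + 1.02 + 1.32 + 1.93 = 9.70
Sum of off-diagonal covariances = 4.35
σ²_T = 9.70 + 2 × 4.35 = 18.40
α = (k/(k−1))·(1 − Σσ²ᵢ/σ²_T) = (7/6)·(1 − 9.70/18.40) = 0.552

Cronbach's α = 0.552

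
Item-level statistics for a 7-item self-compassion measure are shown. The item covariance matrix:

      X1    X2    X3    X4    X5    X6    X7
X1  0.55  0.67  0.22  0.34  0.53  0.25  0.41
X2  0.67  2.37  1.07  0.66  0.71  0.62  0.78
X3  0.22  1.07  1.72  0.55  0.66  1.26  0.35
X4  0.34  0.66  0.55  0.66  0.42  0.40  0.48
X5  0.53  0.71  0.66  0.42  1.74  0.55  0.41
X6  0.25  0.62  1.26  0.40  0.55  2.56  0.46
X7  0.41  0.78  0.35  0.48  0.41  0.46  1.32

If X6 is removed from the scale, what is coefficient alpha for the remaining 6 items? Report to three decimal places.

Remaining items: X1, X2, X3, X4, X5, X7 (k = 6).
Σσᵢ² = 0.55 + 2.37 + 1.72 + 0.66 + 1.74 + 1.32 = 8.36
σ²_total = 8.36 + 2 × 8.26 = 24.88
α (item deleted) = (6/5)·(1 − 8.36/24.88) = 0.797

α = 0.797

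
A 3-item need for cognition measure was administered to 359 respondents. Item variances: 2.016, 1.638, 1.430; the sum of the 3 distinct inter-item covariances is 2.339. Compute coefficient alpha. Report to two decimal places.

ΣVar(i) = 2.016 + 1.638 + 1.430 = 5.084
Sum of distinct covariances = 2.339
σ²_T = ΣVar(i) + 2·Σcov = 5.084 + 2 × 2.339 = 9.762
α = (3/2)·(1 − 5.084/9.762) = 0.72

α = 0.72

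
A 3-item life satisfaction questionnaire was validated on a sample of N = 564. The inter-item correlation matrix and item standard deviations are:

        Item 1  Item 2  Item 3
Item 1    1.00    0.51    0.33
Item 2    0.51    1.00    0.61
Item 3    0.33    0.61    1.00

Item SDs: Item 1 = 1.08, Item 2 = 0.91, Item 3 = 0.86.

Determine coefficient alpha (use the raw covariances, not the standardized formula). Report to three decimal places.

coefficient alpha = 0.727

Σσ²ᵢ = 1.08² + 0.91² + 0.86² = 2.7341
Covariances σ_ij = r_ij · s_i · s_j:
  σ(Item 1,Item 2) = 0.51 × 1.08 × 0.91 = 0.5012
  σ(Item 1,Item 3) = 0.33 × 1.08 × 0.86 = 0.3065
  σ(Item 2,Item 3) = 0.61 × 0.91 × 0.86 = 0.4774
σ²_T = Σσ²ᵢ + 2·Σσ_ij = 2.7341 + 2 × 1.2851 = 5.3043
α = (3/2)·(1 − 2.7341/5.3043) = 0.727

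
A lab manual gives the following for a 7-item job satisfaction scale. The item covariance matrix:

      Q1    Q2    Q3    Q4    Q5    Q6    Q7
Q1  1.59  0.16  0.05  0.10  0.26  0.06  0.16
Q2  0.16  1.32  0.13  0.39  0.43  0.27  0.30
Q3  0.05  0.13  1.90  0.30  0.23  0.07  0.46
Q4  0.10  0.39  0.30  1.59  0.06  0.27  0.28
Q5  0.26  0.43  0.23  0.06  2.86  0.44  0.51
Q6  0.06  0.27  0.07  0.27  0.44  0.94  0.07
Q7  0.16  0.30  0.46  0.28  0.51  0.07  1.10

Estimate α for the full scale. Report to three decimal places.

sum of item variances = 1.59 + 1.32 + 1.90 + 1.59 + 2.86 + 0.94 + 1.10 = 11.30
Σ_{i<j} σ_ij = 5.00
total variance = 11.30 + 2 × 5.00 = 21.30
α = (k/(k−1))·(1 − sum of item variances/total variance) = (7/6)·(1 − 11.30/21.30) = 0.548

α = 0.548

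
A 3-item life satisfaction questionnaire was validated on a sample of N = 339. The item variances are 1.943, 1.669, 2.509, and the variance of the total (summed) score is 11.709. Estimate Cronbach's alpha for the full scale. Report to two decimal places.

Cronbach's alpha = 0.72

sum of item variances = 1.943 + 1.669 + 2.509 = 6.121
α = (k/(k−1))·(1 − sum of item variances/σ²_total) = (3/2)·(1 − 6.121/11.709) = 0.72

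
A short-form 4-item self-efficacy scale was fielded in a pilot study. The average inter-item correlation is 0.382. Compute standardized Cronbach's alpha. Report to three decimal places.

standardized Cronbach's alpha = 0.712

Standardized α = k·r̄ / (1 + (k−1)·r̄) = 4 × 0.382 / (1 + 3 × 0.382)
  = 1.5280 / 2.1460 = 0.712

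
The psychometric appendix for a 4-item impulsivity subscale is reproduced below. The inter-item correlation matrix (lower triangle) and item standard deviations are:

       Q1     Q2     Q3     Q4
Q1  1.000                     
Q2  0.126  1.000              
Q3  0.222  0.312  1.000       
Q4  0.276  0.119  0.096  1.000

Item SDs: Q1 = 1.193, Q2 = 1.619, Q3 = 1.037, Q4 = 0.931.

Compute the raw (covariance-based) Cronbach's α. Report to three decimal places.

Cronbach's α = 0.468

Σσ²ᵢ = 1.193² + 1.619² + 1.037² + 0.931² = 5.9865
Covariances σ_ij = r_ij · s_i · s_j:
  σ(Q1,Q2) = 0.126 × 1.193 × 1.619 = 0.2434
  σ(Q1,Q3) = 0.222 × 1.193 × 1.037 = 0.2746
  σ(Q1,Q4) = 0.276 × 1.193 × 0.931 = 0.3065
  σ(Q2,Q3) = 0.312 × 1.619 × 1.037 = 0.5238
  σ(Q2,Q4) = 0.119 × 1.619 × 0.931 = 0.1794
  σ(Q3,Q4) = 0.096 × 1.037 × 0.931 = 0.0927
σ²_T = Σσ²ᵢ + 2·Σσ_ij = 5.9865 + 2 × 1.6204 = 9.2273
α = (4/3)·(1 − 5.9865/9.2273) = 0.468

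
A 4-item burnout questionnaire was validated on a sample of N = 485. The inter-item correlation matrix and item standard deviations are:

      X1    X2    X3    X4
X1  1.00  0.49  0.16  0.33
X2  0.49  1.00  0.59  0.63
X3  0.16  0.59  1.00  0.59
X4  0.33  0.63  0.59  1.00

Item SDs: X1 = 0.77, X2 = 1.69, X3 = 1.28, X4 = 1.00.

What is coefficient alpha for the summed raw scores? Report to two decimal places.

α = 0.77

Σσ²ᵢ = 0.77² + 1.69² + 1.28² + 1.00² = 6.0874
Covariances σ_ij = r_ij · s_i · s_j:
  σ(X1,X2) = 0.49 × 0.77 × 1.69 = 0.6376
  σ(X1,X3) = 0.16 × 0.77 × 1.28 = 0.1577
  σ(X1,X4) = 0.33 × 0.77 × 1.00 = 0.2541
  σ(X2,X3) = 0.59 × 1.69 × 1.28 = 1.2763
  σ(X2,X4) = 0.63 × 1.69 × 1.00 = 1.0647
  σ(X3,X4) = 0.59 × 1.28 × 1.00 = 0.7552
σ²_T = Σσ²ᵢ + 2·Σσ_ij = 6.0874 + 2 × 4.1456 = 14.3786
α = (4/3)·(1 − 6.0874/14.3786) = 0.77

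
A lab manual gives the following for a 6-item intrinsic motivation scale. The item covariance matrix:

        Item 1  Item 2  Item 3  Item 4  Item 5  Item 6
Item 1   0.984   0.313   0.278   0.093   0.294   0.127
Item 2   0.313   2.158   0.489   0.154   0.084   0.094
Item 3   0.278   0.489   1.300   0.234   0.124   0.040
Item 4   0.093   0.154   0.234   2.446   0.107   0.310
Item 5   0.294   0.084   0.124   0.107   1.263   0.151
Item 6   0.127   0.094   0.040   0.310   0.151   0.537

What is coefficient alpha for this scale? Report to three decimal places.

coefficient alpha = 0.480

sum of item variances = 0.984 + 2.158 + 1.300 + 2.446 + 1.263 + 0.537 = 8.688
Sum of off-diagonal covariances = 2.892
σ²_total = 8.688 + 2 × 2.892 = 14.472
α = (k/(k−1))·(1 − sum of item variances/σ²_total) = (6/5)·(1 − 8.688/14.472) = 0.480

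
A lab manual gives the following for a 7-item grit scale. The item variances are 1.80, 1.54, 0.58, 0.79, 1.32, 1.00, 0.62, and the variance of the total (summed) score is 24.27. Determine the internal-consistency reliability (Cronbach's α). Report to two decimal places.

Σσᵢ² = 1.80 + 1.54 + 0.58 + 0.79 + 1.32 + 1.00 + 0.62 = 7.65
α = (k/(k−1))·(1 − Σσᵢ²/σ²_T) = (7/6)·(1 − 7.65/24.27) = 0.80

α = 0.80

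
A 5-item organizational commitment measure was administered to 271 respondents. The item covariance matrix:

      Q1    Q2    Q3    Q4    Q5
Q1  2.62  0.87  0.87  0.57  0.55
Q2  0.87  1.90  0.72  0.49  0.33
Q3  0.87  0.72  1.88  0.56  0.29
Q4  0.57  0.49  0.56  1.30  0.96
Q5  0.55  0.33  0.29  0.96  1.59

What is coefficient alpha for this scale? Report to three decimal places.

α = 0.715

sum of item variances = 2.62 + 1.90 + 1.88 + 1.30 + 1.59 = 9.29
Σ_{i<j} σ_ij = 6.21
σ²_T = 9.29 + 2 × 6.21 = 21.71
α = (k/(k−1))·(1 − sum of item variances/σ²_T) = (5/4)·(1 − 9.29/21.71) = 0.715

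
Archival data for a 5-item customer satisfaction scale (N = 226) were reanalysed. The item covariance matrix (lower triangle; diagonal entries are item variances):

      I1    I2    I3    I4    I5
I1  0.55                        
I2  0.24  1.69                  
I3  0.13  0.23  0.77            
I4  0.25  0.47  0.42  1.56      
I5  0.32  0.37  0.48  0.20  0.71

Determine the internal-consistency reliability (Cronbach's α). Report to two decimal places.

Cronbach's α = 0.68

Σσᵢ² = 0.55 + 1.69 + 0.77 + 1.56 + 0.71 = 5.28
Sum of off-diagonal covariances = 3.11
Var(T) = 5.28 + 2 × 3.11 = 11.50
α = (k/(k−1))·(1 − Σσᵢ²/Var(T)) = (5/4)·(1 − 5.28/11.50) = 0.68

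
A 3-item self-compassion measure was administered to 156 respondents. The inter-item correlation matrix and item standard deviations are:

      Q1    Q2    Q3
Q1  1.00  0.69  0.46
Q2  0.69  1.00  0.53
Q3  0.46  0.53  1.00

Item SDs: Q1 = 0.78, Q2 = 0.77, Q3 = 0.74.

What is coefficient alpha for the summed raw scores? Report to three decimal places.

Σσ²ᵢ = 0.78² + 0.77² + 0.74² = 1.7489
Covariances σ_ij = r_ij · s_i · s_j:
  σ(Q1,Q2) = 0.69 × 0.78 × 0.77 = 0.4144
  σ(Q1,Q3) = 0.46 × 0.78 × 0.74 = 0.2655
  σ(Q2,Q3) = 0.53 × 0.77 × 0.74 = 0.3020
σ²_T = Σσ²ᵢ + 2·Σσ_ij = 1.7489 + 2 × 0.9819 = 3.7127
α = (3/2)·(1 − 1.7489/3.7127) = 0.793

coefficient alpha = 0.793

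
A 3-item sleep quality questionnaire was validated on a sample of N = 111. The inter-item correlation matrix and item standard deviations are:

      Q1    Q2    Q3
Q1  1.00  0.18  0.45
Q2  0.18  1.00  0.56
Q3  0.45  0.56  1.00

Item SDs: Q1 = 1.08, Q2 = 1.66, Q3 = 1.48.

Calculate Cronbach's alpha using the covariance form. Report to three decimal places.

α = 0.663

Σσ²ᵢ = 1.08² + 1.66² + 1.48² = 6.1124
Covariances σ_ij = r_ij · s_i · s_j:
  σ(Q1,Q2) = 0.18 × 1.08 × 1.66 = 0.3227
  σ(Q1,Q3) = 0.45 × 1.08 × 1.48 = 0.7193
  σ(Q2,Q3) = 0.56 × 1.66 × 1.48 = 1.3758
σ²_T = Σσ²ᵢ + 2·Σσ_ij = 6.1124 + 2 × 2.4178 = 10.9480
α = (3/2)·(1 − 6.1124/10.9480) = 0.663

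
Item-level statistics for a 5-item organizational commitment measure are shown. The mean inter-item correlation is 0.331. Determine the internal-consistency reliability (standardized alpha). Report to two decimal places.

α = 0.71

Standardized α = k·r̄ / (1 + (k−1)·r̄) = 5 × 0.331 / (1 + 4 × 0.331)
  = 1.6550 / 2.3240 = 0.71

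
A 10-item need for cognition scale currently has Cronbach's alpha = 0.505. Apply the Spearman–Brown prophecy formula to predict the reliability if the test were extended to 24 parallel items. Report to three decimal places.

Length factor m = 24/10 = 2.4000
α' = m·α / (1 + (m−1)·α)
   = 24/10 × 0.505 / (1 + (24/10 − 1) × 0.505)
   = 1.2120 / 1.7070 = 0.710

predicted reliability = 0.710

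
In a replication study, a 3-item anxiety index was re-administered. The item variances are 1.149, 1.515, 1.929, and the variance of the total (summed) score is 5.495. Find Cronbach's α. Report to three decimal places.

Cronbach's α = 0.246

sum of item variances = 1.149 + 1.515 + 1.929 = 4.593
α = (k/(k−1))·(1 − sum of item variances/Var(T)) = (3/2)·(1 − 4.593/5.495) = 0.246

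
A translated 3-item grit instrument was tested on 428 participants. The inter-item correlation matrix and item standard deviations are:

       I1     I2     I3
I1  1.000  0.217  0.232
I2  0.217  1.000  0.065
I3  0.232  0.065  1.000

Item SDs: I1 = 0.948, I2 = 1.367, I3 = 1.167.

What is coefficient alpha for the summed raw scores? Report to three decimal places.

coefficient alpha = 0.356

Σσ²ᵢ = 0.948² + 1.367² + 1.167² = 4.1293
Covariances σ_ij = r_ij · s_i · s_j:
  σ(I1,I2) = 0.217 × 0.948 × 1.367 = 0.2812
  σ(I1,I3) = 0.232 × 0.948 × 1.167 = 0.2567
  σ(I2,I3) = 0.065 × 1.367 × 1.167 = 0.1037
σ²_T = Σσ²ᵢ + 2·Σσ_ij = 4.1293 + 2 × 0.6416 = 5.4125
α = (3/2)·(1 − 4.1293/5.4125) = 0.356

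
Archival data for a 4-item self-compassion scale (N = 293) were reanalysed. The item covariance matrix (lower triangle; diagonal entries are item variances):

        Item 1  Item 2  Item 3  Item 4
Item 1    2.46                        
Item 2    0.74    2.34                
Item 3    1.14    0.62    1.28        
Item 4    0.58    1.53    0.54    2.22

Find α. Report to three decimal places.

α = 0.738

Σσᵢ² = 2.46 + 2.34 + 1.28 + 2.22 = 8.30
Sum of off-diagonal covariances = 5.15
σ²_T = 8.30 + 2 × 5.15 = 18.60
α = (k/(k−1))·(1 − Σσᵢ²/σ²_T) = (4/3)·(1 − 8.30/18.60) = 0.738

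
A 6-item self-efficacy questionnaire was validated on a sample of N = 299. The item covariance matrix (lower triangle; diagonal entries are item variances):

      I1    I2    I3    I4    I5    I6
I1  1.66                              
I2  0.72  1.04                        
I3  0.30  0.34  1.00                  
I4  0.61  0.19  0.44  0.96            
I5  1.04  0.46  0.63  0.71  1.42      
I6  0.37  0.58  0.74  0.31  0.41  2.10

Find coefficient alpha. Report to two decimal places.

ΣVar(i) = 1.66 + 1.04 + 1.00 + 0.96 + 1.42 + 2.10 = 8.18
Sum of off-diagonal covariances = 7.85
Var(T) = 8.18 + 2 × 7.85 = 23.88
α = (k/(k−1))·(1 − ΣVar(i)/Var(T)) = (6/5)·(1 − 8.18/23.88) = 0.79

α = 0.79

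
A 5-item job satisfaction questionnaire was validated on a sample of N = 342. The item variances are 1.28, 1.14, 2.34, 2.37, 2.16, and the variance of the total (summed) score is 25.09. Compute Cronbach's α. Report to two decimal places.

Cronbach's α = 0.79

Σσ²ᵢ = 1.28 + 1.14 + 2.34 + 2.37 + 2.16 = 9.29
α = (k/(k−1))·(1 − Σσ²ᵢ/total variance) = (5/4)·(1 − 9.29/25.09) = 0.79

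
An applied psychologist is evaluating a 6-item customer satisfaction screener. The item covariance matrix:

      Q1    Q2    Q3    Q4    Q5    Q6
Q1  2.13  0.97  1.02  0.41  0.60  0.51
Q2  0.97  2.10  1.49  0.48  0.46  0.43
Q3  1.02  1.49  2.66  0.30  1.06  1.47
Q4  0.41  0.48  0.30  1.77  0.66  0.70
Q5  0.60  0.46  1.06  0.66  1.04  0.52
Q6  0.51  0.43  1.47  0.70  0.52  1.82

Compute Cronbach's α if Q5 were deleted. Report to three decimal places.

Remaining items: Q1, Q2, Q3, Q4, Q6 (k = 5).
ΣVar(i) = 2.13 + 2.10 + 2.66 + 1.77 + 1.82 = 10.48
σ²_T = 10.48 + 2 × 7.78 = 26.04
α (item deleted) = (5/4)·(1 − 10.48/26.04) = 0.747

α = 0.747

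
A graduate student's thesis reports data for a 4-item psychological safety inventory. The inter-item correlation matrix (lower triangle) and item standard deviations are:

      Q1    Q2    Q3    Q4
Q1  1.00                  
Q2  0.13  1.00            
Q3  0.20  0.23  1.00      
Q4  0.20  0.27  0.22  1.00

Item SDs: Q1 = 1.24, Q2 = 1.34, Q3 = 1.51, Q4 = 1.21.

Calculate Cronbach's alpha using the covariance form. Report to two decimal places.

Cronbach's alpha = 0.51

Σσ²ᵢ = 1.24² + 1.34² + 1.51² + 1.21² = 7.0774
Covariances σ_ij = r_ij · s_i · s_j:
  σ(Q1,Q2) = 0.13 × 1.24 × 1.34 = 0.2160
  σ(Q1,Q3) = 0.20 × 1.24 × 1.51 = 0.3745
  σ(Q1,Q4) = 0.20 × 1.24 × 1.21 = 0.3001
  σ(Q2,Q3) = 0.23 × 1.34 × 1.51 = 0.4654
  σ(Q2,Q4) = 0.27 × 1.34 × 1.21 = 0.4378
  σ(Q3,Q4) = 0.22 × 1.51 × 1.21 = 0.4020
σ²_T = Σσ²ᵢ + 2·Σσ_ij = 7.0774 + 2 × 2.1958 = 11.4690
α = (4/3)·(1 − 7.0774/11.4690) = 0.51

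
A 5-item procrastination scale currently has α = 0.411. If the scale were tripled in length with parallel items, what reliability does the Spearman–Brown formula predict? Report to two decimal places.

Length factor m = 3
α' = m·α / (1 + (m−1)·α)
   = 3 × 0.411 / (1 + (3 − 1) × 0.411)
   = 1.2330 / 1.8220 = 0.68

predicted reliability = 0.68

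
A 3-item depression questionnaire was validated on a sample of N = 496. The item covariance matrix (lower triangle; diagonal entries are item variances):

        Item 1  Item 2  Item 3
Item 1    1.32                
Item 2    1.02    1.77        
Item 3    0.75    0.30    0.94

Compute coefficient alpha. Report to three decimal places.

sum of item variances = 1.32 + 1.77 + 0.94 = 4.03
Sum of off-diagonal covariances = 2.07
total variance = 4.03 + 2 × 2.07 = 8.17
α = (k/(k−1))·(1 − sum of item variances/total variance) = (3/2)·(1 − 4.03/8.17) = 0.760

coefficient alpha = 0.760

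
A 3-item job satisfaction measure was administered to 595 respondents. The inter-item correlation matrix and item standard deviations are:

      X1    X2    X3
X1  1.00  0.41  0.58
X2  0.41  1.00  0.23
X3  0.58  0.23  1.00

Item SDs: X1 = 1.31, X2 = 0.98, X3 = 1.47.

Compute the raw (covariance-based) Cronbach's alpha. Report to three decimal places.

α = 0.674

Σσ²ᵢ = 1.31² + 0.98² + 1.47² = 4.8374
Covariances σ_ij = r_ij · s_i · s_j:
  σ(X1,X2) = 0.41 × 1.31 × 0.98 = 0.5264
  σ(X1,X3) = 0.58 × 1.31 × 1.47 = 1.1169
  σ(X2,X3) = 0.23 × 0.98 × 1.47 = 0.3313
σ²_T = Σσ²ᵢ + 2·Σσ_ij = 4.8374 + 2 × 1.9746 = 8.7866
α = (3/2)·(1 − 4.8374/8.7866) = 0.674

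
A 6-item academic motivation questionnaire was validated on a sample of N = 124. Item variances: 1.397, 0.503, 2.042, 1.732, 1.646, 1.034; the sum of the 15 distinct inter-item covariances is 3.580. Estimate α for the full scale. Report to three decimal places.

α = 0.554

Σσᵢ² = 1.397 + 0.503 + 2.042 + 1.732 + 1.646 + 1.034 = 8.354
Sum of distinct covariances = 3.580
σ²_total = Σσᵢ² + 2·Σcov = 8.354 + 2 × 3.580 = 15.514
α = (6/5)·(1 − 8.354/15.514) = 0.554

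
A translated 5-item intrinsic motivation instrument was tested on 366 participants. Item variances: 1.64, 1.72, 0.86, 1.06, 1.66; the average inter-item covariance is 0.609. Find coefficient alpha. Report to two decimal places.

sum of item variances = 1.64 + 1.72 + 0.86 + 1.06 + 1.66 = 6.94
Sum of the 10 distinct covariances = 10 × 0.609 = 6.090
Var(T) = sum of item variances + 2·Σcov = 6.94 + 2 × 6.090 = 19.120
α = (5/4)·(1 − 6.94/19.120) = 0.80

coefficient alpha = 0.80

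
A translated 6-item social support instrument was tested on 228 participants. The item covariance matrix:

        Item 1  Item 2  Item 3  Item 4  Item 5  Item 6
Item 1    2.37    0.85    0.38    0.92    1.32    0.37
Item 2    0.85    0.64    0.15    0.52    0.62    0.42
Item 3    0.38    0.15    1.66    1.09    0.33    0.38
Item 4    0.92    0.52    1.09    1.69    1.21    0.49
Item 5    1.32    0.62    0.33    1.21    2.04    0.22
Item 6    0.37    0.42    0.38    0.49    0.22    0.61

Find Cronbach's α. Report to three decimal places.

Σσᵢ² = 2.37 + 0.64 + 1.66 + 1.69 + 2.04 + 0.61 = 9.01
Sum of off-diagonal covariances = 9.27
Var(T) = 9.01 + 2 × 9.27 = 27.55
α = (k/(k−1))·(1 − Σσᵢ²/Var(T)) = (6/5)·(1 − 9.01/27.55) = 0.808

Cronbach's α = 0.808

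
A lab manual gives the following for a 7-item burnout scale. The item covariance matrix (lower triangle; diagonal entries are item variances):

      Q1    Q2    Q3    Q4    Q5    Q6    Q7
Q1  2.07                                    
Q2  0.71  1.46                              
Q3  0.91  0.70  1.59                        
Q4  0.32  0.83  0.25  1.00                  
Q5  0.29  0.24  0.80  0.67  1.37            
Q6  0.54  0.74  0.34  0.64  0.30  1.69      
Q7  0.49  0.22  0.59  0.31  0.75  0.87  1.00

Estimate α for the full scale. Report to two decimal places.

α = 0.81

Σσᵢ² = 2.07 + 1.46 + 1.59 + 1.00 + 1.37 + 1.69 + 1.00 = 10.18
Sum of the distinct covariances = 11.51
Var(T) = 10.18 + 2 × 11.51 = 33.20
α = (k/(k−1))·(1 − Σσᵢ²/Var(T)) = (7/6)·(1 − 10.18/33.20) = 0.81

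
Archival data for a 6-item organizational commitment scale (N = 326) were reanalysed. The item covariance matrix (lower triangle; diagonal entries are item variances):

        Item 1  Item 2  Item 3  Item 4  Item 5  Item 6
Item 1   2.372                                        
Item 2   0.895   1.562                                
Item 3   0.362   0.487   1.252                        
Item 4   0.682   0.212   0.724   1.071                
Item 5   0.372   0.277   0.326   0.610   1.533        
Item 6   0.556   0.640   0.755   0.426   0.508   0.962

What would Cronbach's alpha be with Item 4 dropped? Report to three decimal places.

Remaining items: Item 1, Item 2, Item 3, Item 5, Item 6 (k = 5).
Σσᵢ² = 2.372 + 1.562 + 1.252 + 1.533 + 0.962 = 7.681
total variance = 7.681 + 2 × 5.178 = 18.037
α (item deleted) = (5/4)·(1 − 7.681/18.037) = 0.718

Cronbach's alpha = 0.718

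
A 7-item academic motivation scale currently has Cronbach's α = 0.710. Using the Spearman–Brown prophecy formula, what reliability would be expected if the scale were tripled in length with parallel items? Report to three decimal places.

Length factor m = 3
α' = m·α / (1 + (m−1)·α)
   = 3 × 0.710 / (1 + (3 − 1) × 0.710)
   = 2.1300 / 2.4200 = 0.880

predicted reliability = 0.880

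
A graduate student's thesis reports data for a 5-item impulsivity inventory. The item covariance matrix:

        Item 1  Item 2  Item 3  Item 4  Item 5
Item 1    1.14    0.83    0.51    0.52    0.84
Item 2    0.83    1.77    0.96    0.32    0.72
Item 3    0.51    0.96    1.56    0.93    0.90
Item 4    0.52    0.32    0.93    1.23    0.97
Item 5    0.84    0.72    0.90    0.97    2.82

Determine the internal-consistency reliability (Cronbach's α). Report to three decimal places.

Cronbach's α = 0.797

Σσᵢ² = 1.14 + 1.77 + 1.56 + 1.23 + 2.82 = 8.52
Σ_{i<j} σ_ij = 7.50
σ²_total = 8.52 + 2 × 7.50 = 23.52
α = (k/(k−1))·(1 − Σσᵢ²/σ²_total) = (5/4)·(1 − 8.52/23.52) = 0.797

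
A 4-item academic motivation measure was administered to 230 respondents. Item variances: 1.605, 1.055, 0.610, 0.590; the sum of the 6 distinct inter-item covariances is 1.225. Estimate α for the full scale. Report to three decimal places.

α = 0.518

Σσᵢ² = 1.605 + 1.055 + 0.610 + 0.590 = 3.860
Sum of distinct covariances = 1.225
σ²_total = Σσᵢ² + 2·Σcov = 3.860 + 2 × 1.225 = 6.310
α = (4/3)·(1 − 3.860/6.310) = 0.518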